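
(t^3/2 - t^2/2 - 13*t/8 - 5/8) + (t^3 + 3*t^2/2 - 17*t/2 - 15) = 3*t^3/2 + t^2 - 81*t/8 - 125/8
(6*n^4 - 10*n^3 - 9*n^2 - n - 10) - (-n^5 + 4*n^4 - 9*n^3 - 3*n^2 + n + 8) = n^5 + 2*n^4 - n^3 - 6*n^2 - 2*n - 18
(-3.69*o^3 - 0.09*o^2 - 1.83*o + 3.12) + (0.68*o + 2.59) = -3.69*o^3 - 0.09*o^2 - 1.15*o + 5.71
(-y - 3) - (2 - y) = -5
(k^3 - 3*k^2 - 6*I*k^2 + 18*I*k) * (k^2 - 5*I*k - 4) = k^5 - 3*k^4 - 11*I*k^4 - 34*k^3 + 33*I*k^3 + 102*k^2 + 24*I*k^2 - 72*I*k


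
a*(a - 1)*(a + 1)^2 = a^4 + a^3 - a^2 - a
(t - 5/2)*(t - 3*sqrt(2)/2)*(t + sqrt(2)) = t^3 - 5*t^2/2 - sqrt(2)*t^2/2 - 3*t + 5*sqrt(2)*t/4 + 15/2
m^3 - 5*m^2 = m^2*(m - 5)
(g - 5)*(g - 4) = g^2 - 9*g + 20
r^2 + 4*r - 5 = (r - 1)*(r + 5)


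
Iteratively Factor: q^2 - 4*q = (q - 4)*(q)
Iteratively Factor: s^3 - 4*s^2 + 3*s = (s - 3)*(s^2 - s) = s*(s - 3)*(s - 1)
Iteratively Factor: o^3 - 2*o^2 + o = (o - 1)*(o^2 - o) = o*(o - 1)*(o - 1)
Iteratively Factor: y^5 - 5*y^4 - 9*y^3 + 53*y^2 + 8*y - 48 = (y - 4)*(y^4 - y^3 - 13*y^2 + y + 12) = (y - 4)*(y + 3)*(y^3 - 4*y^2 - y + 4) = (y - 4)^2*(y + 3)*(y^2 - 1) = (y - 4)^2*(y + 1)*(y + 3)*(y - 1)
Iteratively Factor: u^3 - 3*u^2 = (u - 3)*(u^2) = u*(u - 3)*(u)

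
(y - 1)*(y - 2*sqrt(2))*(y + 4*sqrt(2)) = y^3 - y^2 + 2*sqrt(2)*y^2 - 16*y - 2*sqrt(2)*y + 16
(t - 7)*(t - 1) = t^2 - 8*t + 7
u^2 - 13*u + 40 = (u - 8)*(u - 5)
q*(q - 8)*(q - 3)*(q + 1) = q^4 - 10*q^3 + 13*q^2 + 24*q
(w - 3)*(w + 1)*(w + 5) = w^3 + 3*w^2 - 13*w - 15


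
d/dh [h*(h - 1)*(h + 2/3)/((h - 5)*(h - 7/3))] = (9*h^4 - 132*h^3 + 343*h^2 - 70*h - 70)/(9*h^4 - 132*h^3 + 694*h^2 - 1540*h + 1225)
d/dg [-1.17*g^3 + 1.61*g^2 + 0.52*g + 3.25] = -3.51*g^2 + 3.22*g + 0.52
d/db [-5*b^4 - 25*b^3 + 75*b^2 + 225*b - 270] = -20*b^3 - 75*b^2 + 150*b + 225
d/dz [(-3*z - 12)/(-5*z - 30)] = 6/(5*(z + 6)^2)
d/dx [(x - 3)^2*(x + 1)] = (x - 3)*(3*x - 1)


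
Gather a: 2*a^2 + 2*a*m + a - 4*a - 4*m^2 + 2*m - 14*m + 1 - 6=2*a^2 + a*(2*m - 3) - 4*m^2 - 12*m - 5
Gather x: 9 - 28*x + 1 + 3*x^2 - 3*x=3*x^2 - 31*x + 10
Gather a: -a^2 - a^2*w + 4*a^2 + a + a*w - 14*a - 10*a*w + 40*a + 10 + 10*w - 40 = a^2*(3 - w) + a*(27 - 9*w) + 10*w - 30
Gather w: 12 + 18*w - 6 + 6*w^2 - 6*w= 6*w^2 + 12*w + 6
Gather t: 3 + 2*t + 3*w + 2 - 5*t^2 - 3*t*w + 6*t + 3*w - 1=-5*t^2 + t*(8 - 3*w) + 6*w + 4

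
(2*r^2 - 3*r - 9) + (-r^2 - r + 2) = r^2 - 4*r - 7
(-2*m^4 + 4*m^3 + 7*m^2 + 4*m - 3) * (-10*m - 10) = 20*m^5 - 20*m^4 - 110*m^3 - 110*m^2 - 10*m + 30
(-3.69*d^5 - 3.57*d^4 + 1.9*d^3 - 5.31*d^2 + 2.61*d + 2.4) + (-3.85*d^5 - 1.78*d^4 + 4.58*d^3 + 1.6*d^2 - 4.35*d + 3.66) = -7.54*d^5 - 5.35*d^4 + 6.48*d^3 - 3.71*d^2 - 1.74*d + 6.06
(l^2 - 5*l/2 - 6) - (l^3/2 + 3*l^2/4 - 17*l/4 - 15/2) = -l^3/2 + l^2/4 + 7*l/4 + 3/2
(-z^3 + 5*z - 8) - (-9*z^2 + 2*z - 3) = -z^3 + 9*z^2 + 3*z - 5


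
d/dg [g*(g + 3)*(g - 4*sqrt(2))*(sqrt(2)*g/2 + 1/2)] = 2*sqrt(2)*g^3 - 21*g^2/2 + 9*sqrt(2)*g^2/2 - 21*g - 4*sqrt(2)*g - 6*sqrt(2)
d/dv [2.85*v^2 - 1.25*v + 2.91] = 5.7*v - 1.25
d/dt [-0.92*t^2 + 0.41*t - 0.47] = 0.41 - 1.84*t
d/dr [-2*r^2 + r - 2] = 1 - 4*r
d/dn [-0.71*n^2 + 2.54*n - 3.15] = 2.54 - 1.42*n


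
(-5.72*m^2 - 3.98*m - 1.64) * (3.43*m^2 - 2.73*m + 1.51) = -19.6196*m^4 + 1.9642*m^3 - 3.397*m^2 - 1.5326*m - 2.4764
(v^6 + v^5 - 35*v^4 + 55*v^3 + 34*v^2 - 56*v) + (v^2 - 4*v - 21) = v^6 + v^5 - 35*v^4 + 55*v^3 + 35*v^2 - 60*v - 21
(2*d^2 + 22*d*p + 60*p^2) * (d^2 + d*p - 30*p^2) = 2*d^4 + 24*d^3*p + 22*d^2*p^2 - 600*d*p^3 - 1800*p^4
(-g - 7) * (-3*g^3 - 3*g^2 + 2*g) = 3*g^4 + 24*g^3 + 19*g^2 - 14*g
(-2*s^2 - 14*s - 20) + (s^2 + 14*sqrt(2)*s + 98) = -s^2 - 14*s + 14*sqrt(2)*s + 78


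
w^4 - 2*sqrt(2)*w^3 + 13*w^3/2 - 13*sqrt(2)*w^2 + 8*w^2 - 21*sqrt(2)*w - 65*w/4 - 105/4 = (w + 3)*(w + 7/2)*(w - 5*sqrt(2)/2)*(w + sqrt(2)/2)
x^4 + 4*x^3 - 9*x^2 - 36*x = x*(x - 3)*(x + 3)*(x + 4)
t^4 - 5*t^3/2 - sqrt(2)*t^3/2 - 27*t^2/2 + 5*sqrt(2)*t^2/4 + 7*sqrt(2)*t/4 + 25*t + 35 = (t - 7/2)*(t + 1)*(t - 5*sqrt(2)/2)*(t + 2*sqrt(2))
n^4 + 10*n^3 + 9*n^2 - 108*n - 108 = (n - 3)*(n + 1)*(n + 6)^2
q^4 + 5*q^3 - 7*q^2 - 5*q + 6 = (q - 1)^2*(q + 1)*(q + 6)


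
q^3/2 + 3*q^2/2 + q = q*(q/2 + 1/2)*(q + 2)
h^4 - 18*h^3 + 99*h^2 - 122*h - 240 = (h - 8)*(h - 6)*(h - 5)*(h + 1)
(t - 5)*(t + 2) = t^2 - 3*t - 10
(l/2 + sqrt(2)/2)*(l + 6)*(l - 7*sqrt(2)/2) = l^3/2 - 5*sqrt(2)*l^2/4 + 3*l^2 - 15*sqrt(2)*l/2 - 7*l/2 - 21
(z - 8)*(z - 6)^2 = z^3 - 20*z^2 + 132*z - 288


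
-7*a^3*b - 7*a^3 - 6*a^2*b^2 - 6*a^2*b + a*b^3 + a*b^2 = (-7*a + b)*(a + b)*(a*b + a)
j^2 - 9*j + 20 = (j - 5)*(j - 4)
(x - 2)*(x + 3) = x^2 + x - 6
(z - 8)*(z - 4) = z^2 - 12*z + 32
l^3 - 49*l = l*(l - 7)*(l + 7)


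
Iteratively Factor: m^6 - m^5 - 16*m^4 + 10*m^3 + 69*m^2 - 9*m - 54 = (m + 1)*(m^5 - 2*m^4 - 14*m^3 + 24*m^2 + 45*m - 54) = (m - 3)*(m + 1)*(m^4 + m^3 - 11*m^2 - 9*m + 18) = (m - 3)^2*(m + 1)*(m^3 + 4*m^2 + m - 6) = (m - 3)^2*(m + 1)*(m + 2)*(m^2 + 2*m - 3) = (m - 3)^2*(m + 1)*(m + 2)*(m + 3)*(m - 1)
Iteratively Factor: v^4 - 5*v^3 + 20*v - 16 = (v - 1)*(v^3 - 4*v^2 - 4*v + 16) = (v - 4)*(v - 1)*(v^2 - 4) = (v - 4)*(v - 2)*(v - 1)*(v + 2)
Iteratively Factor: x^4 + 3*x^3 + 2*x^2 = (x + 1)*(x^3 + 2*x^2) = x*(x + 1)*(x^2 + 2*x) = x*(x + 1)*(x + 2)*(x)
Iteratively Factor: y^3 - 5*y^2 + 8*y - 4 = (y - 1)*(y^2 - 4*y + 4) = (y - 2)*(y - 1)*(y - 2)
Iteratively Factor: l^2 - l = (l - 1)*(l)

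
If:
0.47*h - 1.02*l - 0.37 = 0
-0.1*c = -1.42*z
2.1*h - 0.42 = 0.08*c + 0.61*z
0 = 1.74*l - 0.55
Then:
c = 21.75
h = 1.47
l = 0.32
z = 1.53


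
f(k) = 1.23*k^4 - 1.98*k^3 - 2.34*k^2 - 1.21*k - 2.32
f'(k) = 4.92*k^3 - 5.94*k^2 - 4.68*k - 1.21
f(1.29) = -8.62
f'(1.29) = -6.57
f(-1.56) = 8.67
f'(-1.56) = -27.04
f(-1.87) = 19.75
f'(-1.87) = -45.40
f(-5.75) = 1648.24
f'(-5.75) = -1106.03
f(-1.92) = 22.11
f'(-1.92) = -48.94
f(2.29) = -7.31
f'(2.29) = 16.01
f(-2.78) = 98.97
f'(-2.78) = -139.81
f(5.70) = 846.46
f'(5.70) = 690.27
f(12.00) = 21730.04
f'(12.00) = 7589.03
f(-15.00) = 68440.58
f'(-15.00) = -17872.51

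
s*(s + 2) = s^2 + 2*s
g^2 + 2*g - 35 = (g - 5)*(g + 7)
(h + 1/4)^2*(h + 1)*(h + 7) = h^4 + 17*h^3/2 + 177*h^2/16 + 4*h + 7/16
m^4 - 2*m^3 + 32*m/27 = m*(m - 4/3)^2*(m + 2/3)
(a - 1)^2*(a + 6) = a^3 + 4*a^2 - 11*a + 6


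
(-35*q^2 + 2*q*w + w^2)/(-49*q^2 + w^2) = (5*q - w)/(7*q - w)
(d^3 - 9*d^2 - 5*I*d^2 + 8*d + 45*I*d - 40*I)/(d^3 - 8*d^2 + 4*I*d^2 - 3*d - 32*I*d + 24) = (d^2 - d*(1 + 5*I) + 5*I)/(d^2 + 4*I*d - 3)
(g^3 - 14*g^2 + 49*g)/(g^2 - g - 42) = g*(g - 7)/(g + 6)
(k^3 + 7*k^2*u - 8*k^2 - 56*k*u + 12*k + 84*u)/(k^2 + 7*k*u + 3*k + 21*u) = (k^2 - 8*k + 12)/(k + 3)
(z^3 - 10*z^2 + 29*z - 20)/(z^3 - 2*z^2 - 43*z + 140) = (z - 1)/(z + 7)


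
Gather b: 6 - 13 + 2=-5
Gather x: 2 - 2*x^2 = 2 - 2*x^2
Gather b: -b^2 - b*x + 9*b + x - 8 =-b^2 + b*(9 - x) + x - 8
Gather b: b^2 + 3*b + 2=b^2 + 3*b + 2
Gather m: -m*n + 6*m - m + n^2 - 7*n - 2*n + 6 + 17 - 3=m*(5 - n) + n^2 - 9*n + 20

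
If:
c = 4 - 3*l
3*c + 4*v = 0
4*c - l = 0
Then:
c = 4/13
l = 16/13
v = -3/13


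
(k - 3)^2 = k^2 - 6*k + 9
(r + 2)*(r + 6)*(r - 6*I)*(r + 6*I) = r^4 + 8*r^3 + 48*r^2 + 288*r + 432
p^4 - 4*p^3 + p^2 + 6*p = p*(p - 3)*(p - 2)*(p + 1)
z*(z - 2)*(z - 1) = z^3 - 3*z^2 + 2*z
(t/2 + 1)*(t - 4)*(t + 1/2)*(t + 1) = t^4/2 - t^3/4 - 21*t^2/4 - 13*t/2 - 2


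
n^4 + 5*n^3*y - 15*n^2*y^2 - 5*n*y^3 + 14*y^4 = (n - 2*y)*(n - y)*(n + y)*(n + 7*y)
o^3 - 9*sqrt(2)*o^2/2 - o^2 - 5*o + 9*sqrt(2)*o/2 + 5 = (o - 1)*(o - 5*sqrt(2))*(o + sqrt(2)/2)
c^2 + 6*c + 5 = (c + 1)*(c + 5)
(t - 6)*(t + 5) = t^2 - t - 30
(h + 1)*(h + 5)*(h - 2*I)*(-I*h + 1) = -I*h^4 - h^3 - 6*I*h^3 - 6*h^2 - 7*I*h^2 - 5*h - 12*I*h - 10*I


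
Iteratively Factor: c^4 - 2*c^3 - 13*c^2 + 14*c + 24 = (c - 2)*(c^3 - 13*c - 12) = (c - 2)*(c + 1)*(c^2 - c - 12) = (c - 4)*(c - 2)*(c + 1)*(c + 3)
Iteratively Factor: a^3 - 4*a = (a + 2)*(a^2 - 2*a) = a*(a + 2)*(a - 2)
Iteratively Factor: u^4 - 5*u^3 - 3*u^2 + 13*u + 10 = (u - 2)*(u^3 - 3*u^2 - 9*u - 5) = (u - 2)*(u + 1)*(u^2 - 4*u - 5) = (u - 5)*(u - 2)*(u + 1)*(u + 1)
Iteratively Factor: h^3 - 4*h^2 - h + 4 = (h - 4)*(h^2 - 1) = (h - 4)*(h - 1)*(h + 1)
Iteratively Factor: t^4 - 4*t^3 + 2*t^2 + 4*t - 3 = (t - 1)*(t^3 - 3*t^2 - t + 3) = (t - 1)*(t + 1)*(t^2 - 4*t + 3) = (t - 1)^2*(t + 1)*(t - 3)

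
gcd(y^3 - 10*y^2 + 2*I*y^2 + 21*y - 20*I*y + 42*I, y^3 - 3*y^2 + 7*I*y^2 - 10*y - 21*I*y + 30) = y^2 + y*(-3 + 2*I) - 6*I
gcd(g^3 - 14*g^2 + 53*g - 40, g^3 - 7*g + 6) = g - 1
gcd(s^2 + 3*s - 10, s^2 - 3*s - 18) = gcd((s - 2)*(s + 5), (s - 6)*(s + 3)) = 1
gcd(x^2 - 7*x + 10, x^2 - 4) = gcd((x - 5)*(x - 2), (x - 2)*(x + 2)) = x - 2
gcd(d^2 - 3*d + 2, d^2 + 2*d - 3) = d - 1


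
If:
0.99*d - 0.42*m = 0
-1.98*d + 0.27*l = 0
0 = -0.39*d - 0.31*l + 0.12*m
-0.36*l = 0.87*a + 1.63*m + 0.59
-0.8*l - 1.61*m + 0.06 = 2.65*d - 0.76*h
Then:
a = -0.68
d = 0.00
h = -0.08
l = 0.00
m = 0.00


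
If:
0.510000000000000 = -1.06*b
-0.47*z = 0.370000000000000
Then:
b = -0.48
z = -0.79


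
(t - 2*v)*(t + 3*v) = t^2 + t*v - 6*v^2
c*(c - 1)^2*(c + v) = c^4 + c^3*v - 2*c^3 - 2*c^2*v + c^2 + c*v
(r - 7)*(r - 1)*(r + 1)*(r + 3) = r^4 - 4*r^3 - 22*r^2 + 4*r + 21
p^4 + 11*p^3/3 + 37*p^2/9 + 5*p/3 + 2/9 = (p + 1/3)^2*(p + 1)*(p + 2)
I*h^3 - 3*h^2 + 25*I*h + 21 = (h - 3*I)*(h + 7*I)*(I*h + 1)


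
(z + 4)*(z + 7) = z^2 + 11*z + 28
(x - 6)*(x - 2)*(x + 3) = x^3 - 5*x^2 - 12*x + 36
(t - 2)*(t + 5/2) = t^2 + t/2 - 5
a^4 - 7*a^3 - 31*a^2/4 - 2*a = a*(a - 8)*(a + 1/2)^2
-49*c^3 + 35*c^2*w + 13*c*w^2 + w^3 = (-c + w)*(7*c + w)^2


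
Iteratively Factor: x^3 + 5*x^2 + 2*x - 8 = (x - 1)*(x^2 + 6*x + 8) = (x - 1)*(x + 4)*(x + 2)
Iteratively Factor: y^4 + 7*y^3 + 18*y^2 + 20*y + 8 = (y + 2)*(y^3 + 5*y^2 + 8*y + 4) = (y + 2)^2*(y^2 + 3*y + 2) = (y + 2)^3*(y + 1)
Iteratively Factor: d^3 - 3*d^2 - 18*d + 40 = (d - 5)*(d^2 + 2*d - 8) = (d - 5)*(d - 2)*(d + 4)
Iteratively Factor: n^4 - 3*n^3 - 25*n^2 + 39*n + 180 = (n + 3)*(n^3 - 6*n^2 - 7*n + 60) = (n - 4)*(n + 3)*(n^2 - 2*n - 15) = (n - 5)*(n - 4)*(n + 3)*(n + 3)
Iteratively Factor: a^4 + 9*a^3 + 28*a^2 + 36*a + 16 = (a + 2)*(a^3 + 7*a^2 + 14*a + 8) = (a + 2)*(a + 4)*(a^2 + 3*a + 2) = (a + 1)*(a + 2)*(a + 4)*(a + 2)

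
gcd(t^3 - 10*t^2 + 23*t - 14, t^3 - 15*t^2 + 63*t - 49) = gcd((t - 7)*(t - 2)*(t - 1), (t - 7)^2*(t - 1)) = t^2 - 8*t + 7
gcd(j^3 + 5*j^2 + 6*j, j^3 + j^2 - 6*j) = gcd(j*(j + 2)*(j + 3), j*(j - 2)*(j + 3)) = j^2 + 3*j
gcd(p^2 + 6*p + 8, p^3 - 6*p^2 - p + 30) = p + 2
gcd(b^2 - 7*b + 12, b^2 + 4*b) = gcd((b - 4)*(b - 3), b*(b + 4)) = 1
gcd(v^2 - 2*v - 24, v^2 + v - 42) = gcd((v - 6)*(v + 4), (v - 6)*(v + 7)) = v - 6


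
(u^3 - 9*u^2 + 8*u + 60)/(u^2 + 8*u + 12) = (u^2 - 11*u + 30)/(u + 6)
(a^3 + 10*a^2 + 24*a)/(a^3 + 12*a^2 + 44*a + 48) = a/(a + 2)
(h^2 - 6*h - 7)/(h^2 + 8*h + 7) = (h - 7)/(h + 7)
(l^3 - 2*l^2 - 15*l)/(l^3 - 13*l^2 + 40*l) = (l + 3)/(l - 8)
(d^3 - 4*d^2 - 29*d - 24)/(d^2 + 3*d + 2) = (d^2 - 5*d - 24)/(d + 2)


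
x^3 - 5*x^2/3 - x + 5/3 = (x - 5/3)*(x - 1)*(x + 1)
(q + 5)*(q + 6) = q^2 + 11*q + 30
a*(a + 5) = a^2 + 5*a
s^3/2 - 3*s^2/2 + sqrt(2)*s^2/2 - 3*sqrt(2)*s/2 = s*(s/2 + sqrt(2)/2)*(s - 3)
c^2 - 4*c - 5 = (c - 5)*(c + 1)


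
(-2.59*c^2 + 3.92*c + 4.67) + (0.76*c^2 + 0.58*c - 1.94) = -1.83*c^2 + 4.5*c + 2.73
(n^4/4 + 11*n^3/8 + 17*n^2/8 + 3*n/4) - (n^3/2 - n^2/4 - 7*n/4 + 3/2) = n^4/4 + 7*n^3/8 + 19*n^2/8 + 5*n/2 - 3/2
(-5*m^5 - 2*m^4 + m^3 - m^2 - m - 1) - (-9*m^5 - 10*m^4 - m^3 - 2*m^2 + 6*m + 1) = 4*m^5 + 8*m^4 + 2*m^3 + m^2 - 7*m - 2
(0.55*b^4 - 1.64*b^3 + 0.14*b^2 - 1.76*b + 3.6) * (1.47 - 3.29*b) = -1.8095*b^5 + 6.2041*b^4 - 2.8714*b^3 + 5.9962*b^2 - 14.4312*b + 5.292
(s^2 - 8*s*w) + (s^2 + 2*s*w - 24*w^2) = 2*s^2 - 6*s*w - 24*w^2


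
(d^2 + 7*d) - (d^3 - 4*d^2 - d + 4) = -d^3 + 5*d^2 + 8*d - 4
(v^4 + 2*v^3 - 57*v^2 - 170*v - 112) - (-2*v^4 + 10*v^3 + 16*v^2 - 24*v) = 3*v^4 - 8*v^3 - 73*v^2 - 146*v - 112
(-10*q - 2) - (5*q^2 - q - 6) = -5*q^2 - 9*q + 4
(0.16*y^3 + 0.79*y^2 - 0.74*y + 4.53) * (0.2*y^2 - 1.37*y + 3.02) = 0.032*y^5 - 0.0612*y^4 - 0.7471*y^3 + 4.3056*y^2 - 8.4409*y + 13.6806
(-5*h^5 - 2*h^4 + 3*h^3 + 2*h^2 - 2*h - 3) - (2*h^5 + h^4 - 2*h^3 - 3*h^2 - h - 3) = -7*h^5 - 3*h^4 + 5*h^3 + 5*h^2 - h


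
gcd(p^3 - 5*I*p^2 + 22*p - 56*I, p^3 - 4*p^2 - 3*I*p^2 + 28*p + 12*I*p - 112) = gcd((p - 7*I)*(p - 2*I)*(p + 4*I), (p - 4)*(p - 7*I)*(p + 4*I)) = p^2 - 3*I*p + 28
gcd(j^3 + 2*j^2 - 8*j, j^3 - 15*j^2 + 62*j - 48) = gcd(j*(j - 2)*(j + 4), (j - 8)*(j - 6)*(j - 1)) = 1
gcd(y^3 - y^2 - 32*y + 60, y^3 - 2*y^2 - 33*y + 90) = y^2 + y - 30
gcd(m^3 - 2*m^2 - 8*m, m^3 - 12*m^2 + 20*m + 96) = m + 2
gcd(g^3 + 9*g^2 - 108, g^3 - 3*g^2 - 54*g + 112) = 1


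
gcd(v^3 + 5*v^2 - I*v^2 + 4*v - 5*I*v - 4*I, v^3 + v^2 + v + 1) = v^2 + v*(1 - I) - I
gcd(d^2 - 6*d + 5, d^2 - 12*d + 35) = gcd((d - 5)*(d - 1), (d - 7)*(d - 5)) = d - 5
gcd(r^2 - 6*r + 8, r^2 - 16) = r - 4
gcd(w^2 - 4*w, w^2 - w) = w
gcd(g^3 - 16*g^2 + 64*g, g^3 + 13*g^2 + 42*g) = g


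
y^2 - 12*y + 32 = (y - 8)*(y - 4)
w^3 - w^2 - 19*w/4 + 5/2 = (w - 5/2)*(w - 1/2)*(w + 2)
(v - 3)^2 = v^2 - 6*v + 9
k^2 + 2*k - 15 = (k - 3)*(k + 5)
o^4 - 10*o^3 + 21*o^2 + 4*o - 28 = (o - 7)*(o - 2)^2*(o + 1)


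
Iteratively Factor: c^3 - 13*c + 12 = (c + 4)*(c^2 - 4*c + 3) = (c - 1)*(c + 4)*(c - 3)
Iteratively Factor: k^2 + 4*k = (k)*(k + 4)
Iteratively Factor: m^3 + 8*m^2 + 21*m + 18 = (m + 2)*(m^2 + 6*m + 9) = (m + 2)*(m + 3)*(m + 3)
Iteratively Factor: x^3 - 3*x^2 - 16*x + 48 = (x - 3)*(x^2 - 16) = (x - 3)*(x + 4)*(x - 4)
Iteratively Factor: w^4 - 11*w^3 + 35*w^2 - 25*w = (w - 1)*(w^3 - 10*w^2 + 25*w) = (w - 5)*(w - 1)*(w^2 - 5*w) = (w - 5)^2*(w - 1)*(w)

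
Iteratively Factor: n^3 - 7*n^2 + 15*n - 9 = (n - 1)*(n^2 - 6*n + 9) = (n - 3)*(n - 1)*(n - 3)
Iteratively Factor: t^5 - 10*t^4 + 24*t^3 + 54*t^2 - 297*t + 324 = (t - 3)*(t^4 - 7*t^3 + 3*t^2 + 63*t - 108) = (t - 3)^2*(t^3 - 4*t^2 - 9*t + 36) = (t - 4)*(t - 3)^2*(t^2 - 9) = (t - 4)*(t - 3)^2*(t + 3)*(t - 3)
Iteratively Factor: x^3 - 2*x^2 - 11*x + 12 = (x + 3)*(x^2 - 5*x + 4) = (x - 1)*(x + 3)*(x - 4)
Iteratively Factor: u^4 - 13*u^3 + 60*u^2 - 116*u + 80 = (u - 2)*(u^3 - 11*u^2 + 38*u - 40) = (u - 2)^2*(u^2 - 9*u + 20) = (u - 5)*(u - 2)^2*(u - 4)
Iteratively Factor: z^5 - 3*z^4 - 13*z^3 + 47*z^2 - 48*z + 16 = (z - 1)*(z^4 - 2*z^3 - 15*z^2 + 32*z - 16) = (z - 1)*(z + 4)*(z^3 - 6*z^2 + 9*z - 4) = (z - 1)^2*(z + 4)*(z^2 - 5*z + 4) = (z - 4)*(z - 1)^2*(z + 4)*(z - 1)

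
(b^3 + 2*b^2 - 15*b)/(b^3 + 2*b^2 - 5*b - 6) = b*(b^2 + 2*b - 15)/(b^3 + 2*b^2 - 5*b - 6)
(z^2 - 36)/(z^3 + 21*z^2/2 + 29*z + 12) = 2*(z - 6)/(2*z^2 + 9*z + 4)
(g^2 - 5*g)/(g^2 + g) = (g - 5)/(g + 1)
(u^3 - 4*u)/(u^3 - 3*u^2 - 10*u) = (u - 2)/(u - 5)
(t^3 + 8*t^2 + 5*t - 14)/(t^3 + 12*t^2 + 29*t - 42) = (t + 2)/(t + 6)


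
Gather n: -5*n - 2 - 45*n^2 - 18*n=-45*n^2 - 23*n - 2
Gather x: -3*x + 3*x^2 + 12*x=3*x^2 + 9*x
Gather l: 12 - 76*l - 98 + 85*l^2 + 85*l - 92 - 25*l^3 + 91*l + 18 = -25*l^3 + 85*l^2 + 100*l - 160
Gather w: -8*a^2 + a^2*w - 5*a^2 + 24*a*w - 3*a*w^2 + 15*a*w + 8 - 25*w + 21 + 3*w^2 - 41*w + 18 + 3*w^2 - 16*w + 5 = -13*a^2 + w^2*(6 - 3*a) + w*(a^2 + 39*a - 82) + 52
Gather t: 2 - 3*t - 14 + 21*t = 18*t - 12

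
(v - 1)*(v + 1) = v^2 - 1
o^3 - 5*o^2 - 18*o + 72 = (o - 6)*(o - 3)*(o + 4)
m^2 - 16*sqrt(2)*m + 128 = (m - 8*sqrt(2))^2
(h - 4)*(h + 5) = h^2 + h - 20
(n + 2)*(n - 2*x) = n^2 - 2*n*x + 2*n - 4*x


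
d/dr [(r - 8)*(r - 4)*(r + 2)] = 3*r^2 - 20*r + 8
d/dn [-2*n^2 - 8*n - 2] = -4*n - 8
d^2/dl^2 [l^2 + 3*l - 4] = 2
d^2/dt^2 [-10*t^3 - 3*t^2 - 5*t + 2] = -60*t - 6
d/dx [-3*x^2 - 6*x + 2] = -6*x - 6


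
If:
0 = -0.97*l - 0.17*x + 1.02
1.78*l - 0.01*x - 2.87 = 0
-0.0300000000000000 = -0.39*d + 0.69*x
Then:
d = -5.41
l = 1.59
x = -3.10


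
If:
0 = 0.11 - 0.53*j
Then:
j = 0.21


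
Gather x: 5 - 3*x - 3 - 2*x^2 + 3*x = 2 - 2*x^2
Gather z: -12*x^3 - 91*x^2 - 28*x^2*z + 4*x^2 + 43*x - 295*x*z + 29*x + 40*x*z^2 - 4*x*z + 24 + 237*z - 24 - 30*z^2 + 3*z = -12*x^3 - 87*x^2 + 72*x + z^2*(40*x - 30) + z*(-28*x^2 - 299*x + 240)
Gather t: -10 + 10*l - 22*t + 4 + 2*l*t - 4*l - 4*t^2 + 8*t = 6*l - 4*t^2 + t*(2*l - 14) - 6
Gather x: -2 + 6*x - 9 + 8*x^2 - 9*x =8*x^2 - 3*x - 11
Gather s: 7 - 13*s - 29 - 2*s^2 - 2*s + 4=-2*s^2 - 15*s - 18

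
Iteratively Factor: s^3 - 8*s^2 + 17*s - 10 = (s - 1)*(s^2 - 7*s + 10) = (s - 2)*(s - 1)*(s - 5)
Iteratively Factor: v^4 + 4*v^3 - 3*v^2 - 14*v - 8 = (v + 1)*(v^3 + 3*v^2 - 6*v - 8) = (v + 1)*(v + 4)*(v^2 - v - 2) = (v - 2)*(v + 1)*(v + 4)*(v + 1)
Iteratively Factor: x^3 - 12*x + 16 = (x + 4)*(x^2 - 4*x + 4) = (x - 2)*(x + 4)*(x - 2)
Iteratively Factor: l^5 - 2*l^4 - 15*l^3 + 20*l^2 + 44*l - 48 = (l + 2)*(l^4 - 4*l^3 - 7*l^2 + 34*l - 24) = (l - 1)*(l + 2)*(l^3 - 3*l^2 - 10*l + 24) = (l - 2)*(l - 1)*(l + 2)*(l^2 - l - 12) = (l - 2)*(l - 1)*(l + 2)*(l + 3)*(l - 4)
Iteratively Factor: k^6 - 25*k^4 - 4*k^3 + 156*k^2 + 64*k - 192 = (k + 2)*(k^5 - 2*k^4 - 21*k^3 + 38*k^2 + 80*k - 96) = (k + 2)^2*(k^4 - 4*k^3 - 13*k^2 + 64*k - 48) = (k + 2)^2*(k + 4)*(k^3 - 8*k^2 + 19*k - 12) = (k - 3)*(k + 2)^2*(k + 4)*(k^2 - 5*k + 4) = (k - 4)*(k - 3)*(k + 2)^2*(k + 4)*(k - 1)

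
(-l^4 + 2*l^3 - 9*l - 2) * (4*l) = -4*l^5 + 8*l^4 - 36*l^2 - 8*l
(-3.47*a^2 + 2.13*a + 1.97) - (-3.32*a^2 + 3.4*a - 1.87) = -0.15*a^2 - 1.27*a + 3.84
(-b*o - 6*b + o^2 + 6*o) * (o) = -b*o^2 - 6*b*o + o^3 + 6*o^2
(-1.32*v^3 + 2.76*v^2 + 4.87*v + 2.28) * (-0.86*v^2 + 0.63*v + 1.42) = 1.1352*v^5 - 3.2052*v^4 - 4.3238*v^3 + 5.0265*v^2 + 8.3518*v + 3.2376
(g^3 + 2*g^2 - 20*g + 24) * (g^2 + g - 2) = g^5 + 3*g^4 - 20*g^3 + 64*g - 48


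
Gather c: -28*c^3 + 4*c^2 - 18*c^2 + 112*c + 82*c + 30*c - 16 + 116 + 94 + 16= -28*c^3 - 14*c^2 + 224*c + 210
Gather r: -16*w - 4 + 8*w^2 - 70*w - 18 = 8*w^2 - 86*w - 22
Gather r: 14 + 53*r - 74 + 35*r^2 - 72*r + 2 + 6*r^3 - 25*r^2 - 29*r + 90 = 6*r^3 + 10*r^2 - 48*r + 32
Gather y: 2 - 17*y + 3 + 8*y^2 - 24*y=8*y^2 - 41*y + 5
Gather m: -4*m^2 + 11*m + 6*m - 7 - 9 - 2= -4*m^2 + 17*m - 18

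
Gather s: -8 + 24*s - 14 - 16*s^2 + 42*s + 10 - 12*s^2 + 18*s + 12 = -28*s^2 + 84*s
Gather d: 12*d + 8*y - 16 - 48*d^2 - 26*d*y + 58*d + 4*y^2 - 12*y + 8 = -48*d^2 + d*(70 - 26*y) + 4*y^2 - 4*y - 8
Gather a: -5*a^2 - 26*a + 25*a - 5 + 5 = -5*a^2 - a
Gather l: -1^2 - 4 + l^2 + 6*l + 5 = l^2 + 6*l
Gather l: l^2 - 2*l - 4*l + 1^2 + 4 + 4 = l^2 - 6*l + 9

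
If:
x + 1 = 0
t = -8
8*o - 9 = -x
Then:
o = 5/4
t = -8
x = -1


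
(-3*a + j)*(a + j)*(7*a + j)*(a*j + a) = -21*a^4*j - 21*a^4 - 17*a^3*j^2 - 17*a^3*j + 5*a^2*j^3 + 5*a^2*j^2 + a*j^4 + a*j^3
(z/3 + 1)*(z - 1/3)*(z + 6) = z^3/3 + 26*z^2/9 + 5*z - 2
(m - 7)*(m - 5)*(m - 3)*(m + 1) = m^4 - 14*m^3 + 56*m^2 - 34*m - 105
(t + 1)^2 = t^2 + 2*t + 1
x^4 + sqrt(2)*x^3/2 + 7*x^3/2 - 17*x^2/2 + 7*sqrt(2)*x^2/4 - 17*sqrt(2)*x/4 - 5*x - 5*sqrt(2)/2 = (x - 2)*(x + 1/2)*(x + 5)*(x + sqrt(2)/2)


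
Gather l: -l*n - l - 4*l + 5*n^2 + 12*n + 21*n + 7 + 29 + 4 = l*(-n - 5) + 5*n^2 + 33*n + 40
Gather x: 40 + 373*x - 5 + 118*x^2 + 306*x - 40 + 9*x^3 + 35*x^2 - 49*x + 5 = 9*x^3 + 153*x^2 + 630*x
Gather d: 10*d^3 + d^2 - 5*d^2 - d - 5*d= 10*d^3 - 4*d^2 - 6*d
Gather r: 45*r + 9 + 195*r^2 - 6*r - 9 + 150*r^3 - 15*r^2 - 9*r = 150*r^3 + 180*r^2 + 30*r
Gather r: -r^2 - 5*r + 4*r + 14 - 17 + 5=-r^2 - r + 2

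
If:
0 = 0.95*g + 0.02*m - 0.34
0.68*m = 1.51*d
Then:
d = 0.450331125827815*m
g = 0.357894736842105 - 0.0210526315789474*m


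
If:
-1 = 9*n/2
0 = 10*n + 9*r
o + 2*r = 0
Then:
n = -2/9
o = -40/81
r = 20/81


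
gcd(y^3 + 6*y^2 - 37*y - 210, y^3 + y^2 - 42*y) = y^2 + y - 42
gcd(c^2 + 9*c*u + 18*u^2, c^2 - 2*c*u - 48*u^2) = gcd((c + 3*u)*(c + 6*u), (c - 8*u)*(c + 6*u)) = c + 6*u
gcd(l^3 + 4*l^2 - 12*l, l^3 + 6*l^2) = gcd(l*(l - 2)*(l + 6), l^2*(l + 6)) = l^2 + 6*l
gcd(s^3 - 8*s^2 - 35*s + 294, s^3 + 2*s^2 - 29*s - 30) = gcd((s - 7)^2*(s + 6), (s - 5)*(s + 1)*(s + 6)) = s + 6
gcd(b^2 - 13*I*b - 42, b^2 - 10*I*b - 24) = b - 6*I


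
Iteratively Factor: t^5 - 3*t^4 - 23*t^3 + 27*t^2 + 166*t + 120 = (t - 4)*(t^4 + t^3 - 19*t^2 - 49*t - 30) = (t - 5)*(t - 4)*(t^3 + 6*t^2 + 11*t + 6) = (t - 5)*(t - 4)*(t + 2)*(t^2 + 4*t + 3) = (t - 5)*(t - 4)*(t + 2)*(t + 3)*(t + 1)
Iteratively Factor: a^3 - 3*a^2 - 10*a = (a - 5)*(a^2 + 2*a) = (a - 5)*(a + 2)*(a)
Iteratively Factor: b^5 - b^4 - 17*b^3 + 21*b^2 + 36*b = (b - 3)*(b^4 + 2*b^3 - 11*b^2 - 12*b) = b*(b - 3)*(b^3 + 2*b^2 - 11*b - 12) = b*(b - 3)*(b + 1)*(b^2 + b - 12) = b*(b - 3)^2*(b + 1)*(b + 4)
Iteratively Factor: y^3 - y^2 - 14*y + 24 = (y - 2)*(y^2 + y - 12) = (y - 2)*(y + 4)*(y - 3)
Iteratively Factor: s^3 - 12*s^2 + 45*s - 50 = (s - 2)*(s^2 - 10*s + 25) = (s - 5)*(s - 2)*(s - 5)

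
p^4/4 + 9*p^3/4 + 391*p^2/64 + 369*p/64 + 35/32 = (p/4 + 1/2)*(p + 1/4)*(p + 7/4)*(p + 5)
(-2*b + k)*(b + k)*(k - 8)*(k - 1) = -2*b^2*k^2 + 18*b^2*k - 16*b^2 - b*k^3 + 9*b*k^2 - 8*b*k + k^4 - 9*k^3 + 8*k^2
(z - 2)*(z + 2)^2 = z^3 + 2*z^2 - 4*z - 8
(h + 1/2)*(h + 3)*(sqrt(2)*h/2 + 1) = sqrt(2)*h^3/2 + h^2 + 7*sqrt(2)*h^2/4 + 3*sqrt(2)*h/4 + 7*h/2 + 3/2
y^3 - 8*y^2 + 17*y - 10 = (y - 5)*(y - 2)*(y - 1)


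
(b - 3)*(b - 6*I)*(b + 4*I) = b^3 - 3*b^2 - 2*I*b^2 + 24*b + 6*I*b - 72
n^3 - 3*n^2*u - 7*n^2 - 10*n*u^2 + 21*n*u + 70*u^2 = (n - 7)*(n - 5*u)*(n + 2*u)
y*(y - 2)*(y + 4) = y^3 + 2*y^2 - 8*y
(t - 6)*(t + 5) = t^2 - t - 30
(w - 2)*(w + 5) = w^2 + 3*w - 10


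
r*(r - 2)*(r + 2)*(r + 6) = r^4 + 6*r^3 - 4*r^2 - 24*r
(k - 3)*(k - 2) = k^2 - 5*k + 6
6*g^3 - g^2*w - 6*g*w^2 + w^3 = (-6*g + w)*(-g + w)*(g + w)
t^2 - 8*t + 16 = (t - 4)^2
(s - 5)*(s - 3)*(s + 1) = s^3 - 7*s^2 + 7*s + 15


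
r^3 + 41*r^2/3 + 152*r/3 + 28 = (r + 2/3)*(r + 6)*(r + 7)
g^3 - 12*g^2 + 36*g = g*(g - 6)^2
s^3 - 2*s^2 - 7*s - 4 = (s - 4)*(s + 1)^2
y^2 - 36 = (y - 6)*(y + 6)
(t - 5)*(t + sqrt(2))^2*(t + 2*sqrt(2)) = t^4 - 5*t^3 + 4*sqrt(2)*t^3 - 20*sqrt(2)*t^2 + 10*t^2 - 50*t + 4*sqrt(2)*t - 20*sqrt(2)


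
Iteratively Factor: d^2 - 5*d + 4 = (d - 4)*(d - 1)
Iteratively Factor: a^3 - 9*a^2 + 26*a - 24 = (a - 2)*(a^2 - 7*a + 12) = (a - 3)*(a - 2)*(a - 4)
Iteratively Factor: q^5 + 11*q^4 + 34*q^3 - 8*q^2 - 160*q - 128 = (q + 1)*(q^4 + 10*q^3 + 24*q^2 - 32*q - 128) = (q + 1)*(q + 4)*(q^3 + 6*q^2 - 32) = (q + 1)*(q + 4)^2*(q^2 + 2*q - 8) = (q - 2)*(q + 1)*(q + 4)^2*(q + 4)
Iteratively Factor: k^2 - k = (k - 1)*(k)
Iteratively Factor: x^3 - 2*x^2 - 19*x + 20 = (x + 4)*(x^2 - 6*x + 5) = (x - 1)*(x + 4)*(x - 5)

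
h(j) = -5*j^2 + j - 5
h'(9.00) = -89.00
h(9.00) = -401.00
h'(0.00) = 1.00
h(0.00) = -5.00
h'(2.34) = -22.40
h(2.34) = -30.04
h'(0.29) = -1.90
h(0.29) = -5.13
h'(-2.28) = 23.80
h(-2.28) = -33.27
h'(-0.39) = 4.90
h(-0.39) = -6.15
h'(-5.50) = 56.00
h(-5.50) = -161.75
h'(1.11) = -10.10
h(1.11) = -10.05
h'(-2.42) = 25.20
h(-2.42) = -36.70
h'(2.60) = -25.00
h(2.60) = -36.20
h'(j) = 1 - 10*j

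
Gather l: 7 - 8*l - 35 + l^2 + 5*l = l^2 - 3*l - 28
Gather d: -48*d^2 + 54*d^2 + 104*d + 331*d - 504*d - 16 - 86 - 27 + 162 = 6*d^2 - 69*d + 33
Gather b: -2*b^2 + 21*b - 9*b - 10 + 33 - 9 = -2*b^2 + 12*b + 14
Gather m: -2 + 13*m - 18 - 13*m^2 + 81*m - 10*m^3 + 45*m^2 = -10*m^3 + 32*m^2 + 94*m - 20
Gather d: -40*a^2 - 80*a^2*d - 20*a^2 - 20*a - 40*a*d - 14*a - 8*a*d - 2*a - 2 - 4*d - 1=-60*a^2 - 36*a + d*(-80*a^2 - 48*a - 4) - 3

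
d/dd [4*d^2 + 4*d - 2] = 8*d + 4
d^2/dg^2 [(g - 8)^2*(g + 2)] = 6*g - 28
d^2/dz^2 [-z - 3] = 0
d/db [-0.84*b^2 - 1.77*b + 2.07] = -1.68*b - 1.77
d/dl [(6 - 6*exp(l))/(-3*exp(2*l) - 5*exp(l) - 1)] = 18*(-exp(2*l) + 2*exp(l) + 2)*exp(l)/(9*exp(4*l) + 30*exp(3*l) + 31*exp(2*l) + 10*exp(l) + 1)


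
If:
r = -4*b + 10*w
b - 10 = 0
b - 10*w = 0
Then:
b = 10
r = -30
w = 1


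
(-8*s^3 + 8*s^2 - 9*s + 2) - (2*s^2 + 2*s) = -8*s^3 + 6*s^2 - 11*s + 2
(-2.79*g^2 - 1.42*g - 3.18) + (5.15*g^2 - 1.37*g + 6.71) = 2.36*g^2 - 2.79*g + 3.53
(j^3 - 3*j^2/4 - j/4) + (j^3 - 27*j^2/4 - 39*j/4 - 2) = 2*j^3 - 15*j^2/2 - 10*j - 2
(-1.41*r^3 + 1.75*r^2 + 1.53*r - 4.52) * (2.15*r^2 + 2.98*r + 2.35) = -3.0315*r^5 - 0.4393*r^4 + 5.191*r^3 - 1.0461*r^2 - 9.8741*r - 10.622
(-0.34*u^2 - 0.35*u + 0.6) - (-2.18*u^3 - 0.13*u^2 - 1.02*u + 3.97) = 2.18*u^3 - 0.21*u^2 + 0.67*u - 3.37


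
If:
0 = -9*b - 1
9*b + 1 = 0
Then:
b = -1/9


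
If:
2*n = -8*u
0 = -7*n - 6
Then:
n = -6/7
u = 3/14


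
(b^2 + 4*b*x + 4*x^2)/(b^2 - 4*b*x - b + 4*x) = (b^2 + 4*b*x + 4*x^2)/(b^2 - 4*b*x - b + 4*x)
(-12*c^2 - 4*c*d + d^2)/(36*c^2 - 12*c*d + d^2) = (-2*c - d)/(6*c - d)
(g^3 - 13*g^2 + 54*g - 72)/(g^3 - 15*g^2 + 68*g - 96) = (g - 6)/(g - 8)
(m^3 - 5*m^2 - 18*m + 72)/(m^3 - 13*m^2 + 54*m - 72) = (m + 4)/(m - 4)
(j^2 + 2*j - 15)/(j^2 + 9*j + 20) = (j - 3)/(j + 4)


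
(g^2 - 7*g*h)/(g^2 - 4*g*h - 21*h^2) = g/(g + 3*h)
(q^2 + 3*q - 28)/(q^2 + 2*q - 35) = (q - 4)/(q - 5)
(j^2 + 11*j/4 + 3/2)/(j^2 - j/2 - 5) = (4*j + 3)/(2*(2*j - 5))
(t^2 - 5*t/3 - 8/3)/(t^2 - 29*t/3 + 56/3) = (t + 1)/(t - 7)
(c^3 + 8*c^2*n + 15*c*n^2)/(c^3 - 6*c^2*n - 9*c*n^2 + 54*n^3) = c*(c + 5*n)/(c^2 - 9*c*n + 18*n^2)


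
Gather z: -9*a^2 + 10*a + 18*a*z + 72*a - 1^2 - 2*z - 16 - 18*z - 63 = -9*a^2 + 82*a + z*(18*a - 20) - 80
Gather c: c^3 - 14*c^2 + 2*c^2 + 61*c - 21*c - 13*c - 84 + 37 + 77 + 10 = c^3 - 12*c^2 + 27*c + 40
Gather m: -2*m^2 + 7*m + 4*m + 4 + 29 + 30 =-2*m^2 + 11*m + 63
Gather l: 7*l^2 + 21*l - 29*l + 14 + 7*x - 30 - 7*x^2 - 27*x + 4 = 7*l^2 - 8*l - 7*x^2 - 20*x - 12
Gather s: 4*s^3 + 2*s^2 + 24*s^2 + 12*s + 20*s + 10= 4*s^3 + 26*s^2 + 32*s + 10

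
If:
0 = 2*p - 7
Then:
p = 7/2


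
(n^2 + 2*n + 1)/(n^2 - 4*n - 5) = (n + 1)/(n - 5)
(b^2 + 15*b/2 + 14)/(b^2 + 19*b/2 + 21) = (b + 4)/(b + 6)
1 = 1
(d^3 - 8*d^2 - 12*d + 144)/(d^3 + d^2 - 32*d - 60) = (d^2 - 2*d - 24)/(d^2 + 7*d + 10)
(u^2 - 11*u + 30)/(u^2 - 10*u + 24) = (u - 5)/(u - 4)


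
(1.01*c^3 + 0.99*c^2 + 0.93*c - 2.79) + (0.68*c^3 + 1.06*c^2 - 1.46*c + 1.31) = 1.69*c^3 + 2.05*c^2 - 0.53*c - 1.48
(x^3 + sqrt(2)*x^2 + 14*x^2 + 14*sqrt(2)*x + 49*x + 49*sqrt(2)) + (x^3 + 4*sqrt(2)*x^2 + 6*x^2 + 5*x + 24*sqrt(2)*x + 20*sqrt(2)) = 2*x^3 + 5*sqrt(2)*x^2 + 20*x^2 + 38*sqrt(2)*x + 54*x + 69*sqrt(2)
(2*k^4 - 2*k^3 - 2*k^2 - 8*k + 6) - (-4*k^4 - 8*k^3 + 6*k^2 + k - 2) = 6*k^4 + 6*k^3 - 8*k^2 - 9*k + 8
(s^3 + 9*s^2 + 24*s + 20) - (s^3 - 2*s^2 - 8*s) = 11*s^2 + 32*s + 20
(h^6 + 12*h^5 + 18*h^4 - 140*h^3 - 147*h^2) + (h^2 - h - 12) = h^6 + 12*h^5 + 18*h^4 - 140*h^3 - 146*h^2 - h - 12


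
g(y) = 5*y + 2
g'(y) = 5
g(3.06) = 17.30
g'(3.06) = 5.00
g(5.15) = 27.75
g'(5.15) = 5.00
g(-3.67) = -16.35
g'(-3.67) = 5.00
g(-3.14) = -13.70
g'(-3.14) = 5.00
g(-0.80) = -2.00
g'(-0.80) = 5.00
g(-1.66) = -6.30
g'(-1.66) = 5.00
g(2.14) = 12.70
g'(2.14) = 5.00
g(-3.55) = -15.75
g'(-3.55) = 5.00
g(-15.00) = -73.00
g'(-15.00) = 5.00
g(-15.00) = -73.00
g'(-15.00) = 5.00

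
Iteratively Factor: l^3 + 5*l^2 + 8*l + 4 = (l + 2)*(l^2 + 3*l + 2) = (l + 1)*(l + 2)*(l + 2)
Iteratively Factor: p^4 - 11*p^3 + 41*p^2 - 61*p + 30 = (p - 1)*(p^3 - 10*p^2 + 31*p - 30) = (p - 5)*(p - 1)*(p^2 - 5*p + 6) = (p - 5)*(p - 3)*(p - 1)*(p - 2)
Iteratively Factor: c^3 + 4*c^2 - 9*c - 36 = (c - 3)*(c^2 + 7*c + 12) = (c - 3)*(c + 4)*(c + 3)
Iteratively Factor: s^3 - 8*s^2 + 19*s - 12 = (s - 3)*(s^2 - 5*s + 4) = (s - 4)*(s - 3)*(s - 1)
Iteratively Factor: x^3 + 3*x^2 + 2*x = (x)*(x^2 + 3*x + 2) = x*(x + 1)*(x + 2)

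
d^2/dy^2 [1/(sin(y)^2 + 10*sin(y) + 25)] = 2*(5*sin(y) + cos(2*y) + 2)/(sin(y) + 5)^4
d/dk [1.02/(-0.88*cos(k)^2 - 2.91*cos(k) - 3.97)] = -(1.7952*cos(k) + 2.9682)*sin(k)/(0.88*cos(k)^2 + 2.91*cos(k) + 3.97)^2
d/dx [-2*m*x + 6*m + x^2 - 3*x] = -2*m + 2*x - 3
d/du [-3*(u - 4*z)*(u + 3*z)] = -6*u + 3*z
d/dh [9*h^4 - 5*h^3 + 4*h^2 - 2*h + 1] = 36*h^3 - 15*h^2 + 8*h - 2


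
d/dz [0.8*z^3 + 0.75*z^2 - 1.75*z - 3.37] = 2.4*z^2 + 1.5*z - 1.75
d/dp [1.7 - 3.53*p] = -3.53000000000000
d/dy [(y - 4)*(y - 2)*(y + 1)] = 3*y^2 - 10*y + 2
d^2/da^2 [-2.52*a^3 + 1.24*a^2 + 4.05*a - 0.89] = 2.48 - 15.12*a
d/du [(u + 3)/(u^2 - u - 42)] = (u^2 - u - (u + 3)*(2*u - 1) - 42)/(-u^2 + u + 42)^2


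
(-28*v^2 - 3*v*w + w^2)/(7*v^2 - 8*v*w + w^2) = (-4*v - w)/(v - w)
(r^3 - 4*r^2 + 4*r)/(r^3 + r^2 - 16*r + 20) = r/(r + 5)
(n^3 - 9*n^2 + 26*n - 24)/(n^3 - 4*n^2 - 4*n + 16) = (n - 3)/(n + 2)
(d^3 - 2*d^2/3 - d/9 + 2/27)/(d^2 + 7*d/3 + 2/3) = (d^2 - d + 2/9)/(d + 2)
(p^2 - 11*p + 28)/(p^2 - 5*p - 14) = (p - 4)/(p + 2)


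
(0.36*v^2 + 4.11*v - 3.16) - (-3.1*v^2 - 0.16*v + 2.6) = 3.46*v^2 + 4.27*v - 5.76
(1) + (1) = 2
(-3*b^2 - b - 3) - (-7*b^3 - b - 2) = 7*b^3 - 3*b^2 - 1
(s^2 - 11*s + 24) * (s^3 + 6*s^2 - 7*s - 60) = s^5 - 5*s^4 - 49*s^3 + 161*s^2 + 492*s - 1440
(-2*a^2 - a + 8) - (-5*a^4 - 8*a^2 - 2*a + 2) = 5*a^4 + 6*a^2 + a + 6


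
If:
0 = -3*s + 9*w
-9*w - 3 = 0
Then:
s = -1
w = -1/3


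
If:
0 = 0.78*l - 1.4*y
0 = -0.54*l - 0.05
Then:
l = -0.09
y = -0.05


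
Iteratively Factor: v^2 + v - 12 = (v - 3)*(v + 4)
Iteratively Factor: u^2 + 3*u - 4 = (u - 1)*(u + 4)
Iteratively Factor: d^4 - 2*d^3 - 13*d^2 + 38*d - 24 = (d - 1)*(d^3 - d^2 - 14*d + 24) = (d - 3)*(d - 1)*(d^2 + 2*d - 8) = (d - 3)*(d - 2)*(d - 1)*(d + 4)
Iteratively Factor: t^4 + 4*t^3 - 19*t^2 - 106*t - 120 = (t + 3)*(t^3 + t^2 - 22*t - 40) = (t + 3)*(t + 4)*(t^2 - 3*t - 10) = (t - 5)*(t + 3)*(t + 4)*(t + 2)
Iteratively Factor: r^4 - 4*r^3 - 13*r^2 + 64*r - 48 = (r + 4)*(r^3 - 8*r^2 + 19*r - 12) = (r - 1)*(r + 4)*(r^2 - 7*r + 12) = (r - 3)*(r - 1)*(r + 4)*(r - 4)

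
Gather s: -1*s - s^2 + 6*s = -s^2 + 5*s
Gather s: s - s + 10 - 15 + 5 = 0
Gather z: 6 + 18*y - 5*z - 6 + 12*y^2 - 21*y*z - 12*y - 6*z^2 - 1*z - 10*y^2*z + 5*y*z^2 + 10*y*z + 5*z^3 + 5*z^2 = 12*y^2 + 6*y + 5*z^3 + z^2*(5*y - 1) + z*(-10*y^2 - 11*y - 6)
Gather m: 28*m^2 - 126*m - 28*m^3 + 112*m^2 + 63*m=-28*m^3 + 140*m^2 - 63*m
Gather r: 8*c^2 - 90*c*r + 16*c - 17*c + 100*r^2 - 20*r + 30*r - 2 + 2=8*c^2 - c + 100*r^2 + r*(10 - 90*c)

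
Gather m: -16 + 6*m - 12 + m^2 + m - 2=m^2 + 7*m - 30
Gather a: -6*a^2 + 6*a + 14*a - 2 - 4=-6*a^2 + 20*a - 6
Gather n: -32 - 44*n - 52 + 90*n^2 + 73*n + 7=90*n^2 + 29*n - 77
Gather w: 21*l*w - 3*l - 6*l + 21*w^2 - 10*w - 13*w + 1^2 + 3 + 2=-9*l + 21*w^2 + w*(21*l - 23) + 6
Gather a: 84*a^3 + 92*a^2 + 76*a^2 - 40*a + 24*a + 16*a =84*a^3 + 168*a^2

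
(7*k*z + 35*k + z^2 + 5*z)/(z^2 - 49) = (7*k*z + 35*k + z^2 + 5*z)/(z^2 - 49)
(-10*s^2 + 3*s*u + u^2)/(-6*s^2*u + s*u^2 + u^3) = (5*s + u)/(u*(3*s + u))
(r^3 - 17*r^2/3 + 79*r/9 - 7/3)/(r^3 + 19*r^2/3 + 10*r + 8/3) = (9*r^3 - 51*r^2 + 79*r - 21)/(3*(3*r^3 + 19*r^2 + 30*r + 8))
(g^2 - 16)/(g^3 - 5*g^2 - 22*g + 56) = (g - 4)/(g^2 - 9*g + 14)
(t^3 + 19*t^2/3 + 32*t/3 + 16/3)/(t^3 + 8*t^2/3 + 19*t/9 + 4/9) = 3*(t + 4)/(3*t + 1)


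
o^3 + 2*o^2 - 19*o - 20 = (o - 4)*(o + 1)*(o + 5)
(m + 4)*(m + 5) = m^2 + 9*m + 20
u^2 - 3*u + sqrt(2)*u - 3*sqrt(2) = (u - 3)*(u + sqrt(2))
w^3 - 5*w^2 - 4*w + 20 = (w - 5)*(w - 2)*(w + 2)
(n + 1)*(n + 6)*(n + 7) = n^3 + 14*n^2 + 55*n + 42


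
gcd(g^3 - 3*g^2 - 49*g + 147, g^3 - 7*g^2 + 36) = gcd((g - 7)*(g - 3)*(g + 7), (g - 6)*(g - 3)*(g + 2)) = g - 3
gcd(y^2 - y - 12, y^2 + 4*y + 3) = y + 3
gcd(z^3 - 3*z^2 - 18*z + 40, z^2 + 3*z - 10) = z - 2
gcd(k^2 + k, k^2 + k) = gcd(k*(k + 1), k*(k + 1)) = k^2 + k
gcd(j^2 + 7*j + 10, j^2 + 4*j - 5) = j + 5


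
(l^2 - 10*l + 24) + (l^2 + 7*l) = 2*l^2 - 3*l + 24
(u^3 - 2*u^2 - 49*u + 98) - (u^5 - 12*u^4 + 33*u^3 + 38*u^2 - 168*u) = -u^5 + 12*u^4 - 32*u^3 - 40*u^2 + 119*u + 98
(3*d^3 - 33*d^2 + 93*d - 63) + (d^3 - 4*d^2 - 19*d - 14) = 4*d^3 - 37*d^2 + 74*d - 77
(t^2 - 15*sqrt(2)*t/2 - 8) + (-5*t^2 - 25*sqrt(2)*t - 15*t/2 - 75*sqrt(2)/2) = -4*t^2 - 65*sqrt(2)*t/2 - 15*t/2 - 75*sqrt(2)/2 - 8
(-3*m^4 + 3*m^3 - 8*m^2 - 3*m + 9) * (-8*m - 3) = 24*m^5 - 15*m^4 + 55*m^3 + 48*m^2 - 63*m - 27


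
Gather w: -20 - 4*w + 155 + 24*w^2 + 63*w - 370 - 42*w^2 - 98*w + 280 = -18*w^2 - 39*w + 45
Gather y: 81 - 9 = 72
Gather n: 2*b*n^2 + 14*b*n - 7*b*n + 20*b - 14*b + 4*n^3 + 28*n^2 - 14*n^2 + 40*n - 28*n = 6*b + 4*n^3 + n^2*(2*b + 14) + n*(7*b + 12)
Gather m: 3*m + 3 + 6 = 3*m + 9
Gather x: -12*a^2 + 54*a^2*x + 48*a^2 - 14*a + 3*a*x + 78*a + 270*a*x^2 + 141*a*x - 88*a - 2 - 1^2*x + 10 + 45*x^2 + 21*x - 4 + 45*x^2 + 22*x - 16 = 36*a^2 - 24*a + x^2*(270*a + 90) + x*(54*a^2 + 144*a + 42) - 12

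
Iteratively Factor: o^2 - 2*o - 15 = (o + 3)*(o - 5)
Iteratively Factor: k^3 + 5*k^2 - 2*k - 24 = (k + 4)*(k^2 + k - 6) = (k + 3)*(k + 4)*(k - 2)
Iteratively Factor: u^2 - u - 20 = (u - 5)*(u + 4)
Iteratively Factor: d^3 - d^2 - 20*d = (d + 4)*(d^2 - 5*d) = d*(d + 4)*(d - 5)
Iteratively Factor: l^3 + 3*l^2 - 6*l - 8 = (l + 4)*(l^2 - l - 2) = (l - 2)*(l + 4)*(l + 1)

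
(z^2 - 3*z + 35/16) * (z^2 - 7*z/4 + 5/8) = z^4 - 19*z^3/4 + 129*z^2/16 - 365*z/64 + 175/128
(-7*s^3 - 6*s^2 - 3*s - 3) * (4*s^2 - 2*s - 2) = -28*s^5 - 10*s^4 + 14*s^3 + 6*s^2 + 12*s + 6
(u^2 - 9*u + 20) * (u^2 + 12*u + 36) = u^4 + 3*u^3 - 52*u^2 - 84*u + 720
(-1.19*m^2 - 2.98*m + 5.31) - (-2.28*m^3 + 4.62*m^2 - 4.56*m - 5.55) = 2.28*m^3 - 5.81*m^2 + 1.58*m + 10.86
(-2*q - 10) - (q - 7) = -3*q - 3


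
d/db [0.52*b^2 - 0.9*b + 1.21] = 1.04*b - 0.9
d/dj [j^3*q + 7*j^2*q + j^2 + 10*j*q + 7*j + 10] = 3*j^2*q + 14*j*q + 2*j + 10*q + 7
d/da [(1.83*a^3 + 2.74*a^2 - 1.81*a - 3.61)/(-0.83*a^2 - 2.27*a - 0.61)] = (-1.5189*a^4 - 8.3082*a^3 - 11.071*a^2 - 9.3354*a - 7.0906)/(0.6889*a^4 + 3.7682*a^3 + 6.1655*a^2 + 2.7694*a + 0.3721)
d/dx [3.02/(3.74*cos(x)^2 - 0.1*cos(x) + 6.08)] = (22.5896*cos(x) - 0.302)*sin(x)/(3.74*cos(x)^2 - 0.1*cos(x) + 6.08)^2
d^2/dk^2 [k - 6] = 0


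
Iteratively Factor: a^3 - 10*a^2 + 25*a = (a - 5)*(a^2 - 5*a) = a*(a - 5)*(a - 5)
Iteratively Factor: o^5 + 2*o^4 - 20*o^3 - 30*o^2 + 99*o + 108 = (o + 1)*(o^4 + o^3 - 21*o^2 - 9*o + 108) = (o + 1)*(o + 3)*(o^3 - 2*o^2 - 15*o + 36) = (o - 3)*(o + 1)*(o + 3)*(o^2 + o - 12) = (o - 3)*(o + 1)*(o + 3)*(o + 4)*(o - 3)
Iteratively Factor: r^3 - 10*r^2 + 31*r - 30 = (r - 2)*(r^2 - 8*r + 15) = (r - 5)*(r - 2)*(r - 3)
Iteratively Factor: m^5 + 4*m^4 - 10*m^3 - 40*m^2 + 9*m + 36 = (m + 1)*(m^4 + 3*m^3 - 13*m^2 - 27*m + 36) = (m - 1)*(m + 1)*(m^3 + 4*m^2 - 9*m - 36) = (m - 1)*(m + 1)*(m + 3)*(m^2 + m - 12) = (m - 1)*(m + 1)*(m + 3)*(m + 4)*(m - 3)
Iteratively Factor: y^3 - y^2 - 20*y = (y)*(y^2 - y - 20) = y*(y + 4)*(y - 5)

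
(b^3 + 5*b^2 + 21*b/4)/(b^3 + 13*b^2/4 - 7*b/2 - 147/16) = 4*b/(4*b - 7)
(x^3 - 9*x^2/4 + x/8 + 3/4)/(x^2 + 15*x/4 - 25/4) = (8*x^3 - 18*x^2 + x + 6)/(2*(4*x^2 + 15*x - 25))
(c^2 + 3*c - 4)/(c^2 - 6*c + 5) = (c + 4)/(c - 5)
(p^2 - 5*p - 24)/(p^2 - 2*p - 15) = (p - 8)/(p - 5)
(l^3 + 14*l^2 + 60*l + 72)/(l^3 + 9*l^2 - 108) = (l + 2)/(l - 3)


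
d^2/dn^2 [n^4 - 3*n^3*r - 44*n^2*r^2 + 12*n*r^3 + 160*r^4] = 12*n^2 - 18*n*r - 88*r^2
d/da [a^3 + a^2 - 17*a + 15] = 3*a^2 + 2*a - 17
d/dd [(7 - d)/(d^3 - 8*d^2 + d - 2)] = (-d^3 + 8*d^2 - d + (d - 7)*(3*d^2 - 16*d + 1) + 2)/(d^3 - 8*d^2 + d - 2)^2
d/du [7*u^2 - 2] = 14*u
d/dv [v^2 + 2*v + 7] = 2*v + 2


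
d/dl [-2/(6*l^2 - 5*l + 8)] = 2*(12*l - 5)/(6*l^2 - 5*l + 8)^2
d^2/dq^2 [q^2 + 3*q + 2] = 2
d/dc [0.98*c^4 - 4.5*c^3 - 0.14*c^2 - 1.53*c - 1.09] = 3.92*c^3 - 13.5*c^2 - 0.28*c - 1.53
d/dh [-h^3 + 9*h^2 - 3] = 3*h*(6 - h)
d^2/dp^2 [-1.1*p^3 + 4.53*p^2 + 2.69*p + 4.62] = 9.06 - 6.6*p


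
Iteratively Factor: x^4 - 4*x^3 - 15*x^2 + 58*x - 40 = (x - 5)*(x^3 + x^2 - 10*x + 8) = (x - 5)*(x - 2)*(x^2 + 3*x - 4) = (x - 5)*(x - 2)*(x + 4)*(x - 1)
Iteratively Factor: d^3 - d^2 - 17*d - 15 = (d - 5)*(d^2 + 4*d + 3) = (d - 5)*(d + 1)*(d + 3)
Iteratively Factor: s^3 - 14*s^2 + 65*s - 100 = (s - 5)*(s^2 - 9*s + 20) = (s - 5)*(s - 4)*(s - 5)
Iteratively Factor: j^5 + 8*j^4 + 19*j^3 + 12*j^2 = (j + 1)*(j^4 + 7*j^3 + 12*j^2) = (j + 1)*(j + 4)*(j^3 + 3*j^2) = j*(j + 1)*(j + 4)*(j^2 + 3*j) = j*(j + 1)*(j + 3)*(j + 4)*(j)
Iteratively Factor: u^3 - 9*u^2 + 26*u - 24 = (u - 2)*(u^2 - 7*u + 12) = (u - 3)*(u - 2)*(u - 4)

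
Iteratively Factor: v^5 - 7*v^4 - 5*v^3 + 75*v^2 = (v)*(v^4 - 7*v^3 - 5*v^2 + 75*v) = v*(v - 5)*(v^3 - 2*v^2 - 15*v) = v^2*(v - 5)*(v^2 - 2*v - 15) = v^2*(v - 5)^2*(v + 3)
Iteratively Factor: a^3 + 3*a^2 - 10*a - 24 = (a - 3)*(a^2 + 6*a + 8) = (a - 3)*(a + 4)*(a + 2)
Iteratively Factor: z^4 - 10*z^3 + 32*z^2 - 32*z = (z - 2)*(z^3 - 8*z^2 + 16*z) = (z - 4)*(z - 2)*(z^2 - 4*z) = (z - 4)^2*(z - 2)*(z)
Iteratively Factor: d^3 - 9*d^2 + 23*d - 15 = (d - 3)*(d^2 - 6*d + 5) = (d - 5)*(d - 3)*(d - 1)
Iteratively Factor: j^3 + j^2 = (j)*(j^2 + j) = j^2*(j + 1)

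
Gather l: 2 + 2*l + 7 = 2*l + 9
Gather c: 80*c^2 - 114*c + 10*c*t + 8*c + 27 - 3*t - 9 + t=80*c^2 + c*(10*t - 106) - 2*t + 18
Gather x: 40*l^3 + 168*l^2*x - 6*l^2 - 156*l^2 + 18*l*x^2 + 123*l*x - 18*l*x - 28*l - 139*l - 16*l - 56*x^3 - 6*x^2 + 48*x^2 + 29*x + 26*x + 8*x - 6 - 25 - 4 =40*l^3 - 162*l^2 - 183*l - 56*x^3 + x^2*(18*l + 42) + x*(168*l^2 + 105*l + 63) - 35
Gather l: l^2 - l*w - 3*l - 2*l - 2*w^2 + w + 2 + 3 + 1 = l^2 + l*(-w - 5) - 2*w^2 + w + 6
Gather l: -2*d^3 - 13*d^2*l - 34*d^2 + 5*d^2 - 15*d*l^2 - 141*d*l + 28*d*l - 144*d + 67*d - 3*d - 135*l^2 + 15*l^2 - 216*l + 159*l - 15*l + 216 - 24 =-2*d^3 - 29*d^2 - 80*d + l^2*(-15*d - 120) + l*(-13*d^2 - 113*d - 72) + 192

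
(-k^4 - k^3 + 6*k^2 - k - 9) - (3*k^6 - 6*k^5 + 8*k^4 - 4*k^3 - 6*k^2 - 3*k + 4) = -3*k^6 + 6*k^5 - 9*k^4 + 3*k^3 + 12*k^2 + 2*k - 13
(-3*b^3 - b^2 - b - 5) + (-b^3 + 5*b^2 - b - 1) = -4*b^3 + 4*b^2 - 2*b - 6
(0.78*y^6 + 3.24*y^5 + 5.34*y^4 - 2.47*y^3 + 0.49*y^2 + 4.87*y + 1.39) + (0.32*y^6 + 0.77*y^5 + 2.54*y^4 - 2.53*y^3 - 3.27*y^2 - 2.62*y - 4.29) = 1.1*y^6 + 4.01*y^5 + 7.88*y^4 - 5.0*y^3 - 2.78*y^2 + 2.25*y - 2.9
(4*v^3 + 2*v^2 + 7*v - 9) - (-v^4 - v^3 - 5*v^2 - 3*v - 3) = v^4 + 5*v^3 + 7*v^2 + 10*v - 6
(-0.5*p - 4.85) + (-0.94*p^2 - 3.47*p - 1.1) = -0.94*p^2 - 3.97*p - 5.95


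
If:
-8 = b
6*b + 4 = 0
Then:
No Solution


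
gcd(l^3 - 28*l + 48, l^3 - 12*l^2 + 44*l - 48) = l^2 - 6*l + 8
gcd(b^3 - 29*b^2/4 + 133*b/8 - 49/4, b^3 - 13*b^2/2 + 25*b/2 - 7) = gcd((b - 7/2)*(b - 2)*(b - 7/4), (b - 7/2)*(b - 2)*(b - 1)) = b^2 - 11*b/2 + 7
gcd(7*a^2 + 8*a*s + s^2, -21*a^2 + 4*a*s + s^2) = 7*a + s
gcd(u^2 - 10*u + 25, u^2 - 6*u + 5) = u - 5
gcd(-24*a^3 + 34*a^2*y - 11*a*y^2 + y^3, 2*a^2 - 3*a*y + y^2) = -a + y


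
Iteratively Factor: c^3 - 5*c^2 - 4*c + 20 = (c + 2)*(c^2 - 7*c + 10) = (c - 2)*(c + 2)*(c - 5)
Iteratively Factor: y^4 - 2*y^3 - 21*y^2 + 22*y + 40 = (y + 1)*(y^3 - 3*y^2 - 18*y + 40) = (y - 5)*(y + 1)*(y^2 + 2*y - 8) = (y - 5)*(y + 1)*(y + 4)*(y - 2)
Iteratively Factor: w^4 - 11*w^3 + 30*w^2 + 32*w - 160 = (w - 5)*(w^3 - 6*w^2 + 32) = (w - 5)*(w - 4)*(w^2 - 2*w - 8) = (w - 5)*(w - 4)^2*(w + 2)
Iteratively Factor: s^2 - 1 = (s + 1)*(s - 1)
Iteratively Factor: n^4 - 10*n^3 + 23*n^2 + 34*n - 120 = (n - 3)*(n^3 - 7*n^2 + 2*n + 40) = (n - 4)*(n - 3)*(n^2 - 3*n - 10) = (n - 5)*(n - 4)*(n - 3)*(n + 2)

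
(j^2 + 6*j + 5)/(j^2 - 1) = (j + 5)/(j - 1)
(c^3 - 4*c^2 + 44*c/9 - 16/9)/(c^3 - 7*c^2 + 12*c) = (9*c^3 - 36*c^2 + 44*c - 16)/(9*c*(c^2 - 7*c + 12))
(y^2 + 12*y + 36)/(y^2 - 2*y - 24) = (y^2 + 12*y + 36)/(y^2 - 2*y - 24)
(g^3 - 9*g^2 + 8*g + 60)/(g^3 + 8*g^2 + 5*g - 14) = (g^2 - 11*g + 30)/(g^2 + 6*g - 7)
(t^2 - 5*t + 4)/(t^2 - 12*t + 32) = (t - 1)/(t - 8)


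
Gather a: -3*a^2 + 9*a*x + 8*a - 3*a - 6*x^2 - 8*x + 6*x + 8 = -3*a^2 + a*(9*x + 5) - 6*x^2 - 2*x + 8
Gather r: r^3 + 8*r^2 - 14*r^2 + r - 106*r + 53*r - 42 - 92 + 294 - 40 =r^3 - 6*r^2 - 52*r + 120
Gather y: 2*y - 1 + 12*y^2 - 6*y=12*y^2 - 4*y - 1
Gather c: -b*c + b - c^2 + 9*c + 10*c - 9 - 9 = b - c^2 + c*(19 - b) - 18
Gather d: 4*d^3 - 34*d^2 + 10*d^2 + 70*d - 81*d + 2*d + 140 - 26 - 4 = 4*d^3 - 24*d^2 - 9*d + 110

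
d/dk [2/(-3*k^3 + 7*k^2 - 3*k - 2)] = 2*(9*k^2 - 14*k + 3)/(3*k^3 - 7*k^2 + 3*k + 2)^2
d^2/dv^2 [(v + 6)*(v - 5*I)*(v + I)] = 6*v + 12 - 8*I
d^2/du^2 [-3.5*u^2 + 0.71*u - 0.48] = -7.00000000000000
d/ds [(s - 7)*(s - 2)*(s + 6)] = 3*s^2 - 6*s - 40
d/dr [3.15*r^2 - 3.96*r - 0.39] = 6.3*r - 3.96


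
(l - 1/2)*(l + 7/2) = l^2 + 3*l - 7/4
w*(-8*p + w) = -8*p*w + w^2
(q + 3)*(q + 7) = q^2 + 10*q + 21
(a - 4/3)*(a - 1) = a^2 - 7*a/3 + 4/3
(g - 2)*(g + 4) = g^2 + 2*g - 8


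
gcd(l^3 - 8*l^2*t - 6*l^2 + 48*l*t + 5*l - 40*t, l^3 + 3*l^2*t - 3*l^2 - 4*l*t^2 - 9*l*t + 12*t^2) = 1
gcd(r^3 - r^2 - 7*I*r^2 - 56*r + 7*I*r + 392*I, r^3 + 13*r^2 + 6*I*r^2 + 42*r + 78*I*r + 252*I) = r + 7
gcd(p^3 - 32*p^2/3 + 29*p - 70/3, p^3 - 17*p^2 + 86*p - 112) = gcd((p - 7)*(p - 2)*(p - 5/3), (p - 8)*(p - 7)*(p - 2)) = p^2 - 9*p + 14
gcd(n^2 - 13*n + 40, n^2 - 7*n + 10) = n - 5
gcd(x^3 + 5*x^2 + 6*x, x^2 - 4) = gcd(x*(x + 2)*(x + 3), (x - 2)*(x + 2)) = x + 2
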